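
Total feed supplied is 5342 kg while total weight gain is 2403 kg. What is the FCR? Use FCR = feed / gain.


FCR = feed consumed / weight gained
FCR = 5342 kg / 2403 kg = 2.22305

2.22305


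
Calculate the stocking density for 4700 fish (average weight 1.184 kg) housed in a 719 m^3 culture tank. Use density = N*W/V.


Total biomass = 4700 fish * 1.184 kg = 5564.8 kg
Density = total biomass / volume = 5564.8 / 719 = 7.73964 kg/m^3

7.73964 kg/m^3


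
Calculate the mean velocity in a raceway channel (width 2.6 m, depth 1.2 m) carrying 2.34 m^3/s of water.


Cross-sectional area = W * d = 2.6 * 1.2 = 3.12 m^2
Velocity = Q / A = 2.34 / 3.12 = 0.75 m/s

0.75 m/s


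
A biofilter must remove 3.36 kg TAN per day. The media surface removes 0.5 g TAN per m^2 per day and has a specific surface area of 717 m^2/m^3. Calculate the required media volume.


A = 3.36*1000 / 0.5 = 6720 m^2
V = 6720 / 717 = 9.37238

9.37238 m^3


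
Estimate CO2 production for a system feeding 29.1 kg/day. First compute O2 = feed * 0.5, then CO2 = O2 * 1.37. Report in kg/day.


O2 = 29.1 * 0.5 = 14.55
CO2 = 14.55 * 1.37 = 19.9335

19.9335 kg/day


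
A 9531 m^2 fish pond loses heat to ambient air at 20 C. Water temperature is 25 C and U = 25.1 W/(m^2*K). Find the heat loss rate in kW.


Temperature difference dT = 25 - 20 = 5 K
Heat loss (W) = U * A * dT = 25.1 * 9531 * 5 = 1196140.5 W
Convert to kW: 1196140.5 / 1000 = 1196.1405 kW

1196.1405 kW


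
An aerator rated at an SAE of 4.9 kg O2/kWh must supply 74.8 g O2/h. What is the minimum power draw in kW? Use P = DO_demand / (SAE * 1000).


SAE in g O2/kWh = 4.9 * 1000 = 4900 g/kWh
P = DO_demand / SAE_g = 74.8 / 4900 = 0.0152653 kW

0.0152653 kW


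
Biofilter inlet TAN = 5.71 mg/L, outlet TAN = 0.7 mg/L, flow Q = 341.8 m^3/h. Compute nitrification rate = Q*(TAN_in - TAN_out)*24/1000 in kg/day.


Concentration drop: TAN_in - TAN_out = 5.71 - 0.7 = 5.01 mg/L
Hourly TAN removed = Q * dTAN = 341.8 m^3/h * 5.01 mg/L = 1712.418 g/h  (m^3/h * mg/L = g/h)
Daily TAN removed = 1712.418 * 24 = 41098.032 g/day
Convert to kg/day: 41098.032 / 1000 = 41.098032 kg/day

41.098032 kg/day


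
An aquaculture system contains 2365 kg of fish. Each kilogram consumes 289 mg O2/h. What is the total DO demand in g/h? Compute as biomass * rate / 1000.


Total O2 consumption (mg/h) = 2365 kg * 289 mg/(kg*h) = 683485 mg/h
Convert to g/h: 683485 / 1000 = 683.485 g/h

683.485 g/h


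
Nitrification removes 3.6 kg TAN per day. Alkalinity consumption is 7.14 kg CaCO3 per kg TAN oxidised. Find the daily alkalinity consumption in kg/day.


Alkalinity factor: 7.14 kg CaCO3 consumed per kg TAN nitrified
alk = 3.6 kg TAN * 7.14 = 25.704 kg CaCO3/day

25.704 kg CaCO3/day


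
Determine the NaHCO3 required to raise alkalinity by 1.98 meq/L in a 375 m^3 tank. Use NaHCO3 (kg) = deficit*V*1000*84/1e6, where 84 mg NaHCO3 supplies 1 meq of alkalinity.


Tank volume in L = 375 m^3 * 1000 = 375000 L
Total meq required = 1.98 meq/L * 375000 L = 742500 meq
NaHCO3 mass = 742500 meq * 84 mg/meq / 1e6 = 62.37 kg

62.37 kg


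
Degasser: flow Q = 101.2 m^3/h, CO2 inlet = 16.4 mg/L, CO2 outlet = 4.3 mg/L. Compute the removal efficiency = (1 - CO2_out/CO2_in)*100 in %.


CO2_out / CO2_in = 4.3 / 16.4 = 0.26219512
Fraction remaining = 0.26219512
efficiency = (1 - 0.26219512) * 100 = 73.7805 %

73.7805 %


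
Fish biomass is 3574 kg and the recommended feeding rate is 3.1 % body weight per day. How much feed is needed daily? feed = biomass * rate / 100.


Feeding rate fraction = 3.1% / 100 = 0.031
Daily feed = 3574 kg * 0.031 = 110.794 kg/day

110.794 kg/day


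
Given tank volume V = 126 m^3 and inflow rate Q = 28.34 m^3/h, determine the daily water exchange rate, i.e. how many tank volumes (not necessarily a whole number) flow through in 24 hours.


Daily flow volume = 28.34 m^3/h * 24 h = 680.16 m^3/day
Exchanges = daily flow / tank volume = 680.16 / 126 = 5.3981 exchanges/day

5.3981 exchanges/day


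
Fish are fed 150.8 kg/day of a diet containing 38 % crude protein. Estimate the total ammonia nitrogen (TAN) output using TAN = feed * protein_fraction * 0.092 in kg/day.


Protein in feed = 150.8 * 38/100 = 57.304 kg/day
TAN = protein * 0.092 = 57.304 * 0.092 = 5.271968 kg/day

5.271968 kg/day


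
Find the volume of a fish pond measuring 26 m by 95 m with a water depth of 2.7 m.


Base area = L * W = 26 * 95 = 2470 m^2
Volume = area * depth = 2470 * 2.7 = 6669 m^3

6669 m^3


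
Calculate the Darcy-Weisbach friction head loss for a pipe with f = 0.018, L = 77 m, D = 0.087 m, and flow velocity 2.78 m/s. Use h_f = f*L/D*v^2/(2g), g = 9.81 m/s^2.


v^2 = 2.78^2 = 7.7284 m^2/s^2
L/D = 77/0.087 = 885.05747
h_f = f*(L/D)*v^2/(2g) = 0.018 * 885.05747 * 7.7284 / 19.62 = 6.2753 m

6.2753 m


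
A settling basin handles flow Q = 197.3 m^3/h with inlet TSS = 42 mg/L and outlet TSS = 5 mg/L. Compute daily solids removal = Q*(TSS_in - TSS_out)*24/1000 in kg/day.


Concentration drop: TSS_in - TSS_out = 42 - 5 = 37 mg/L
Hourly solids removed = Q * dTSS = 197.3 m^3/h * 37 mg/L = 7300.1 g/h  (m^3/h * mg/L = g/h)
Daily solids removed = 7300.1 * 24 = 175202.4 g/day
Convert g to kg: 175202.4 / 1000 = 175.2024 kg/day

175.2024 kg/day


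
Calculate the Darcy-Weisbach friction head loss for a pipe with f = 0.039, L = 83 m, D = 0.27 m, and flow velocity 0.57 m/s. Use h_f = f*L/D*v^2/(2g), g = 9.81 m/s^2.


v^2 = 0.57^2 = 0.3249 m^2/s^2
L/D = 83/0.27 = 307.40741
h_f = f*(L/D)*v^2/(2g) = 0.039 * 307.40741 * 0.3249 / 19.62 = 0.198532 m

0.198532 m


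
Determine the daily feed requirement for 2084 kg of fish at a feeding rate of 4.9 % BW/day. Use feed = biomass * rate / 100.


Feeding rate fraction = 4.9% / 100 = 0.049
Daily feed = 2084 kg * 0.049 = 102.116 kg/day

102.116 kg/day


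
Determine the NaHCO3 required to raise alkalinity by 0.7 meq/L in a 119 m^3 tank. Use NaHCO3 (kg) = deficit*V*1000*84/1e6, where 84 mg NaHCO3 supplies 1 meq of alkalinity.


Tank volume in L = 119 m^3 * 1000 = 119000 L
Total meq required = 0.7 meq/L * 119000 L = 83300 meq
NaHCO3 mass = 83300 meq * 84 mg/meq / 1e6 = 6.9972 kg

6.9972 kg


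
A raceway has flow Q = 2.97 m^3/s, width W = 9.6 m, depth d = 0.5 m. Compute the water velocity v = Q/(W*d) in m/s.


Cross-sectional area = W * d = 9.6 * 0.5 = 4.8 m^2
Velocity = Q / A = 2.97 / 4.8 = 0.61875 m/s

0.61875 m/s


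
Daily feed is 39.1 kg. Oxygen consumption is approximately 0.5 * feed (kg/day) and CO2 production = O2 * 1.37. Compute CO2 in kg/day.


O2 = 39.1 * 0.5 = 19.55
CO2 = 19.55 * 1.37 = 26.7835

26.7835 kg/day


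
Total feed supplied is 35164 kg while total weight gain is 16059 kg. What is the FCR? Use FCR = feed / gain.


FCR = feed consumed / weight gained
FCR = 35164 kg / 16059 kg = 2.18968

2.18968


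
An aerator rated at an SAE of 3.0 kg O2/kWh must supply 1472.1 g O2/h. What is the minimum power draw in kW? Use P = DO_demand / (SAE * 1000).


SAE in g O2/kWh = 3.0 * 1000 = 3000 g/kWh
P = DO_demand / SAE_g = 1472.1 / 3000 = 0.4907 kW

0.4907 kW


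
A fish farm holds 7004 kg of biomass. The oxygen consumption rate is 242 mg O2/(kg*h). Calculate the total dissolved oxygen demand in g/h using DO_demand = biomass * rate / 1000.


Total O2 consumption (mg/h) = 7004 kg * 242 mg/(kg*h) = 1694968 mg/h
Convert to g/h: 1694968 / 1000 = 1694.968 g/h

1694.968 g/h


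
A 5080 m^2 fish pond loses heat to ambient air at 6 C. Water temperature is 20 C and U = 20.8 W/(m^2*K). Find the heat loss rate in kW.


Temperature difference dT = 20 - 6 = 14 K
Heat loss (W) = U * A * dT = 20.8 * 5080 * 14 = 1479296 W
Convert to kW: 1479296 / 1000 = 1479.296 kW

1479.296 kW


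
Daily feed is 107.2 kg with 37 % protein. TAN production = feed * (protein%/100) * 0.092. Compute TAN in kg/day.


Protein in feed = 107.2 * 37/100 = 39.664 kg/day
TAN = protein * 0.092 = 39.664 * 0.092 = 3.649088 kg/day

3.649088 kg/day


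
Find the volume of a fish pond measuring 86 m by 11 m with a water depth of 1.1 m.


Base area = L * W = 86 * 11 = 946 m^2
Volume = area * depth = 946 * 1.1 = 1040.6 m^3

1040.6 m^3


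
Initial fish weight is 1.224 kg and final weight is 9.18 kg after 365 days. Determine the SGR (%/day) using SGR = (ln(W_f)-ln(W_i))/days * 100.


ln(W_f) = ln(9.18) = 2.2170272
ln(W_i) = ln(1.224) = 0.20212418
ln(W_f) - ln(W_i) = 2.2170272 - 0.20212418 = 2.014903
SGR = 2.014903 / 365 * 100 = 0.552028 %/day

0.552028 %/day


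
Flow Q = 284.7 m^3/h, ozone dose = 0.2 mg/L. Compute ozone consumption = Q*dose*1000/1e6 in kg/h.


O3 demand (mg/h) = Q * dose * 1000 = 284.7 * 0.2 * 1000 = 56940 mg/h
Convert mg to kg: 56940 / 1e6 = 0.05694 kg/h

0.05694 kg/h


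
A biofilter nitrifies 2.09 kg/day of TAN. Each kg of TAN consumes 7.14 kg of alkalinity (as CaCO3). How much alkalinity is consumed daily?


Alkalinity factor: 7.14 kg CaCO3 consumed per kg TAN nitrified
alk = 2.09 kg TAN * 7.14 = 14.9226 kg CaCO3/day

14.9226 kg CaCO3/day


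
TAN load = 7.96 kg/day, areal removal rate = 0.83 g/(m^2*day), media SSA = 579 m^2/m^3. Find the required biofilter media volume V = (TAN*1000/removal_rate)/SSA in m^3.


A = 7.96*1000 / 0.83 = 9590.3614 m^2
V = 9590.3614 / 579 = 16.5637

16.5637 m^3


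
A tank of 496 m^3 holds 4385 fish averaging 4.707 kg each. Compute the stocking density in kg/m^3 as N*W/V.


Total biomass = 4385 fish * 4.707 kg = 20640.195 kg
Density = total biomass / volume = 20640.195 / 496 = 41.6133 kg/m^3

41.6133 kg/m^3


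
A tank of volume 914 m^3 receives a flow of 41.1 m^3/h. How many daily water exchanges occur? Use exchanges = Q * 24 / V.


Daily flow volume = 41.1 m^3/h * 24 h = 986.4 m^3/day
Exchanges = daily flow / tank volume = 986.4 / 914 = 1.07921 exchanges/day

1.07921 exchanges/day


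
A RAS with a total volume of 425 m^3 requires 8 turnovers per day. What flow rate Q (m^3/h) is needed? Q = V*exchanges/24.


Daily recirculation volume = 425 m^3 * 8 = 3400 m^3/day
Flow rate Q = daily volume / 24 h = 3400 / 24 = 141.667 m^3/h

141.667 m^3/h


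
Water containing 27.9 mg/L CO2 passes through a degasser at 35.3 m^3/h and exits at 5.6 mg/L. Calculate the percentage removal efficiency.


CO2_out / CO2_in = 5.6 / 27.9 = 0.20071685
Fraction remaining = 0.20071685
efficiency = (1 - 0.20071685) * 100 = 79.9283 %

79.9283 %


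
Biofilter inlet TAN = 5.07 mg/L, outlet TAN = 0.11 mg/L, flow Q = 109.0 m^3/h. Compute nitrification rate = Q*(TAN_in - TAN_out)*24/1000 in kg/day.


Concentration drop: TAN_in - TAN_out = 5.07 - 0.11 = 4.96 mg/L
Hourly TAN removed = Q * dTAN = 109.0 m^3/h * 4.96 mg/L = 540.64 g/h  (m^3/h * mg/L = g/h)
Daily TAN removed = 540.64 * 24 = 12975.36 g/day
Convert to kg/day: 12975.36 / 1000 = 12.97536 kg/day

12.97536 kg/day


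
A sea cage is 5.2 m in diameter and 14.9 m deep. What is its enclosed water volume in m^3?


r = d/2 = 5.2/2 = 2.6 m
Base area = pi*r^2 = pi*2.6^2 = 21.237166 m^2
Volume = 21.237166 * 14.9 = 316.434 m^3

316.434 m^3


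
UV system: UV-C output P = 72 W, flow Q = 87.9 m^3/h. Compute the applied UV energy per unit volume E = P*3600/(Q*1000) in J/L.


Energy delivered per hour = 72 W * 3600 s = 259200 J/h
Volume treated per hour = 87.9 m^3/h * 1000 = 87900 L/h
dose = 259200 / 87900 = 2.94881 J/L

2.94881 J/L


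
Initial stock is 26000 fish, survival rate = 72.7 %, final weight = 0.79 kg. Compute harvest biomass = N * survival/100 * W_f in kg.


Survivors = 26000 * 72.7/100 = 18902 fish
Harvest biomass = survivors * W_f = 18902 * 0.79 = 14932.58 kg

14932.58 kg


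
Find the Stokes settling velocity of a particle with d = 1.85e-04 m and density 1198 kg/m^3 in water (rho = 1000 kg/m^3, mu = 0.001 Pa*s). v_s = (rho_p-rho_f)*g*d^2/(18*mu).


Density difference: rho_p - rho_f = 1198 - 1000 = 198 kg/m^3
d^2 = (1.85e-04)^2 = 3.4225e-08 m^2
Numerator = (rho_p - rho_f) * g * d^2 = 198 * 9.81 * 3.4225e-08 = 6.6477955e-05
Denominator = 18 * mu = 18 * 0.001 = 0.018
v_s = 6.6477955e-05 / 0.018 = 0.00369322 m/s
Check: Re = rho_f * v_s * d / mu = 1000 * 0.00369322 * 1.85e-04 / 0.001 = 0.683 < 1, so Stokes' law applies.

0.00369322 m/s


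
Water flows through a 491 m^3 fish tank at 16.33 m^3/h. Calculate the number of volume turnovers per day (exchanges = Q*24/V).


Daily flow volume = 16.33 m^3/h * 24 h = 391.92 m^3/day
Exchanges = daily flow / tank volume = 391.92 / 491 = 0.798208 exchanges/day

0.798208 exchanges/day


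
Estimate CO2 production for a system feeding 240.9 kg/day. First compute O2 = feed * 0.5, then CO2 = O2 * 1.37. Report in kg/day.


O2 = 240.9 * 0.5 = 120.45
CO2 = 120.45 * 1.37 = 165.0165

165.0165 kg/day


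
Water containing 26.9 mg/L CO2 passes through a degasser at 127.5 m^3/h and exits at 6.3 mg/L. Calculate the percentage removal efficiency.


CO2_out / CO2_in = 6.3 / 26.9 = 0.23420074
Fraction remaining = 0.23420074
efficiency = (1 - 0.23420074) * 100 = 76.5799 %

76.5799 %


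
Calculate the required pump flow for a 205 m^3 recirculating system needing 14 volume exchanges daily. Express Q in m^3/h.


Daily recirculation volume = 205 m^3 * 14 = 2870 m^3/day
Flow rate Q = daily volume / 24 h = 2870 / 24 = 119.583 m^3/h

119.583 m^3/h


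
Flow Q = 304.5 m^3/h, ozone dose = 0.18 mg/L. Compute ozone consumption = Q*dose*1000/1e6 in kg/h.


O3 demand (mg/h) = Q * dose * 1000 = 304.5 * 0.18 * 1000 = 54810 mg/h
Convert mg to kg: 54810 / 1e6 = 0.05481 kg/h

0.05481 kg/h


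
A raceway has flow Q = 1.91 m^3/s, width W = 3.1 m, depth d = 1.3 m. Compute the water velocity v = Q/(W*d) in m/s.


Cross-sectional area = W * d = 3.1 * 1.3 = 4.03 m^2
Velocity = Q / A = 1.91 / 4.03 = 0.473945 m/s

0.473945 m/s


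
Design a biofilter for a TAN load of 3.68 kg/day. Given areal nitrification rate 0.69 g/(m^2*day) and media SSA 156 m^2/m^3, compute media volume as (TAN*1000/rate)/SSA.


A = 3.68*1000 / 0.69 = 5333.3333 m^2
V = 5333.3333 / 156 = 34.188

34.188 m^3


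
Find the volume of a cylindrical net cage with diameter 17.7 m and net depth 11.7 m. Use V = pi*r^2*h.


r = d/2 = 17.7/2 = 8.85 m
Base area = pi*r^2 = pi*8.85^2 = 246.05739 m^2
Volume = 246.05739 * 11.7 = 2878.87 m^3

2878.87 m^3


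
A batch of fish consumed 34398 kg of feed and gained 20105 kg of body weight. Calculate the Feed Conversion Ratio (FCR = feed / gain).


FCR = feed consumed / weight gained
FCR = 34398 kg / 20105 kg = 1.71092

1.71092


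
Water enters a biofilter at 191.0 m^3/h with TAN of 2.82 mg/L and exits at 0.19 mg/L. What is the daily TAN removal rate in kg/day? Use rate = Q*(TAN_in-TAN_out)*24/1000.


Concentration drop: TAN_in - TAN_out = 2.82 - 0.19 = 2.63 mg/L
Hourly TAN removed = Q * dTAN = 191.0 m^3/h * 2.63 mg/L = 502.33 g/h  (m^3/h * mg/L = g/h)
Daily TAN removed = 502.33 * 24 = 12055.92 g/day
Convert to kg/day: 12055.92 / 1000 = 12.05592 kg/day

12.05592 kg/day


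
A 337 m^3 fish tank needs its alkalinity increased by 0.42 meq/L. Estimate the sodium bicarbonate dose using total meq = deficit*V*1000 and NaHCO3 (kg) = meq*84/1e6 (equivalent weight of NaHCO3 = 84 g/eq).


Tank volume in L = 337 m^3 * 1000 = 337000 L
Total meq required = 0.42 meq/L * 337000 L = 141540 meq
NaHCO3 mass = 141540 meq * 84 mg/meq / 1e6 = 11.8894 kg

11.8894 kg


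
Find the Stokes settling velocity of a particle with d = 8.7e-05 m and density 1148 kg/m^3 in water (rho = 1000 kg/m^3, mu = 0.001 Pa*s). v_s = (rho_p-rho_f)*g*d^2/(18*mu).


Density difference: rho_p - rho_f = 1148 - 1000 = 148 kg/m^3
d^2 = (8.7e-05)^2 = 7.569e-09 m^2
Numerator = (rho_p - rho_f) * g * d^2 = 148 * 9.81 * 7.569e-09 = 1.098928e-05
Denominator = 18 * mu = 18 * 0.001 = 0.018
v_s = 1.098928e-05 / 0.018 = 6.10516e-04 m/s
Check: Re = rho_f * v_s * d / mu = 1000 * 6.10516e-04 * 8.7e-05 / 0.001 = 0.0531 < 1, so Stokes' law applies.

6.10516e-04 m/s


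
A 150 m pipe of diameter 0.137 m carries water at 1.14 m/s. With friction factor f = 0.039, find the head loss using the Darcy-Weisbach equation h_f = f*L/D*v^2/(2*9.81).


v^2 = 1.14^2 = 1.2996 m^2/s^2
L/D = 150/0.137 = 1094.8905
h_f = f*(L/D)*v^2/(2g) = 0.039 * 1094.8905 * 1.2996 / 19.62 = 2.82843 m

2.82843 m


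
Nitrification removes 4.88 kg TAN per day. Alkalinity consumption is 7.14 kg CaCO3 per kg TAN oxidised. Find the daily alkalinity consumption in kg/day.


Alkalinity factor: 7.14 kg CaCO3 consumed per kg TAN nitrified
alk = 4.88 kg TAN * 7.14 = 34.8432 kg CaCO3/day

34.8432 kg CaCO3/day


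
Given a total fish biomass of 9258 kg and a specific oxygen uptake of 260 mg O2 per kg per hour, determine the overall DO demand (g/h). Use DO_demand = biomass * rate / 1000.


Total O2 consumption (mg/h) = 9258 kg * 260 mg/(kg*h) = 2407080 mg/h
Convert to g/h: 2407080 / 1000 = 2407.08 g/h

2407.08 g/h


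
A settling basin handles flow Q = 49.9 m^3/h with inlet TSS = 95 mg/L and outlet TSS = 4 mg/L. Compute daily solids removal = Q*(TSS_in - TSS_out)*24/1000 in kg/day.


Concentration drop: TSS_in - TSS_out = 95 - 4 = 91 mg/L
Hourly solids removed = Q * dTSS = 49.9 m^3/h * 91 mg/L = 4540.9 g/h  (m^3/h * mg/L = g/h)
Daily solids removed = 4540.9 * 24 = 108981.6 g/day
Convert g to kg: 108981.6 / 1000 = 108.9816 kg/day

108.9816 kg/day


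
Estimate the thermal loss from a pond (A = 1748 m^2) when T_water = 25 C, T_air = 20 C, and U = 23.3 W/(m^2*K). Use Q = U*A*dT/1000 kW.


Temperature difference dT = 25 - 20 = 5 K
Heat loss (W) = U * A * dT = 23.3 * 1748 * 5 = 203642 W
Convert to kW: 203642 / 1000 = 203.642 kW

203.642 kW


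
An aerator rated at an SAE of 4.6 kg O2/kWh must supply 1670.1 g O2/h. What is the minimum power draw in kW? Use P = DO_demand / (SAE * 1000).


SAE in g O2/kWh = 4.6 * 1000 = 4600 g/kWh
P = DO_demand / SAE_g = 1670.1 / 4600 = 0.363065 kW

0.363065 kW


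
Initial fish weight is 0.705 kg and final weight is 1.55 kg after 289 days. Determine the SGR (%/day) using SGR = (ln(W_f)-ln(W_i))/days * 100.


ln(W_f) = ln(1.55) = 0.43825493
ln(W_i) = ln(0.705) = -0.34955748
ln(W_f) - ln(W_i) = 0.43825493 - -0.34955748 = 0.78781241
SGR = 0.78781241 / 289 * 100 = 0.272599 %/day

0.272599 %/day


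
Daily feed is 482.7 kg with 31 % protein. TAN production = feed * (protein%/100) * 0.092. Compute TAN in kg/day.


Protein in feed = 482.7 * 31/100 = 149.637 kg/day
TAN = protein * 0.092 = 149.637 * 0.092 = 13.766604 kg/day

13.766604 kg/day


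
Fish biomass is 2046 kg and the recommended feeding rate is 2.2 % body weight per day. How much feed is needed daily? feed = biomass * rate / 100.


Feeding rate fraction = 2.2% / 100 = 0.022
Daily feed = 2046 kg * 0.022 = 45.012 kg/day

45.012 kg/day


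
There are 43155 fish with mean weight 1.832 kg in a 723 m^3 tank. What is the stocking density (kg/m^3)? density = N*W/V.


Total biomass = 43155 fish * 1.832 kg = 79059.96 kg
Density = total biomass / volume = 79059.96 / 723 = 109.35 kg/m^3

109.35 kg/m^3


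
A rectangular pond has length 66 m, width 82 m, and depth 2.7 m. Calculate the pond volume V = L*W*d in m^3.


Base area = L * W = 66 * 82 = 5412 m^2
Volume = area * depth = 5412 * 2.7 = 14612.4 m^3

14612.4 m^3


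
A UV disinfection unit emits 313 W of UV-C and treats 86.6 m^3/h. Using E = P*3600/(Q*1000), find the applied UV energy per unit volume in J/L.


Energy delivered per hour = 313 W * 3600 s = 1126800 J/h
Volume treated per hour = 86.6 m^3/h * 1000 = 86600 L/h
dose = 1126800 / 86600 = 13.0115 J/L

13.0115 J/L


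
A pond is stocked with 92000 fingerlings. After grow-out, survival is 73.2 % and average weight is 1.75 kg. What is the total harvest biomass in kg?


Survivors = 92000 * 73.2/100 = 67344 fish
Harvest biomass = survivors * W_f = 67344 * 1.75 = 117852 kg

117852 kg


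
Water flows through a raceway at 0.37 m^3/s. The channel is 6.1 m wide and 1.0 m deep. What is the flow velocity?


Cross-sectional area = W * d = 6.1 * 1.0 = 6.1 m^2
Velocity = Q / A = 0.37 / 6.1 = 0.0606557 m/s

0.0606557 m/s


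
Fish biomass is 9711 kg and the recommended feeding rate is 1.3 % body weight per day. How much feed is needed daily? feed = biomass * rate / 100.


Feeding rate fraction = 1.3% / 100 = 0.013
Daily feed = 9711 kg * 0.013 = 126.243 kg/day

126.243 kg/day


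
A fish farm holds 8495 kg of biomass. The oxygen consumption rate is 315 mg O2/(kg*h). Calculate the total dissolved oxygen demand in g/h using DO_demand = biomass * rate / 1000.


Total O2 consumption (mg/h) = 8495 kg * 315 mg/(kg*h) = 2675925 mg/h
Convert to g/h: 2675925 / 1000 = 2675.925 g/h

2675.925 g/h


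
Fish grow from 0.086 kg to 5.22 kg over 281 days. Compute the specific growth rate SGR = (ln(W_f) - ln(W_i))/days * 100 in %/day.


ln(W_f) = ln(5.22) = 1.6524974
ln(W_i) = ln(0.086) = -2.453408
ln(W_f) - ln(W_i) = 1.6524974 - -2.453408 = 4.1059054
SGR = 4.1059054 / 281 * 100 = 1.46118 %/day

1.46118 %/day


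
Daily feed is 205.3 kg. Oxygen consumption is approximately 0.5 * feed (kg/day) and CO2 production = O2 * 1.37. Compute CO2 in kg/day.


O2 = 205.3 * 0.5 = 102.65
CO2 = 102.65 * 1.37 = 140.6305

140.6305 kg/day


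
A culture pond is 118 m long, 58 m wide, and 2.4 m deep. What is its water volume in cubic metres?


Base area = L * W = 118 * 58 = 6844 m^2
Volume = area * depth = 6844 * 2.4 = 16425.6 m^3

16425.6 m^3


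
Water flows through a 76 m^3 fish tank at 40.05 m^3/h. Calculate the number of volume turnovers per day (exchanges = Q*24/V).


Daily flow volume = 40.05 m^3/h * 24 h = 961.2 m^3/day
Exchanges = daily flow / tank volume = 961.2 / 76 = 12.6474 exchanges/day

12.6474 exchanges/day


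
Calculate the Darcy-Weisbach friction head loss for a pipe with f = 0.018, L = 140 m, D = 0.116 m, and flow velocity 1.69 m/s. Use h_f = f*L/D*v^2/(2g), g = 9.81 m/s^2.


v^2 = 1.69^2 = 2.8561 m^2/s^2
L/D = 140/0.116 = 1206.8966
h_f = f*(L/D)*v^2/(2g) = 0.018 * 1206.8966 * 2.8561 / 19.62 = 3.1624 m

3.1624 m


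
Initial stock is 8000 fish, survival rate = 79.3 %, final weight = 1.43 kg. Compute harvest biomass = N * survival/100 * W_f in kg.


Survivors = 8000 * 79.3/100 = 6344 fish
Harvest biomass = survivors * W_f = 6344 * 1.43 = 9071.92 kg

9071.92 kg


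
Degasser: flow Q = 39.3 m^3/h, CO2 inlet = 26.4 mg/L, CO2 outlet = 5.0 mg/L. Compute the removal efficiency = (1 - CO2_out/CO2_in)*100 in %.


CO2_out / CO2_in = 5.0 / 26.4 = 0.18939394
Fraction remaining = 0.18939394
efficiency = (1 - 0.18939394) * 100 = 81.0606 %

81.0606 %


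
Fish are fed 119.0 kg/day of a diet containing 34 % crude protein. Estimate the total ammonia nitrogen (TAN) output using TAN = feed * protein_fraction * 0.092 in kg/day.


Protein in feed = 119.0 * 34/100 = 40.46 kg/day
TAN = protein * 0.092 = 40.46 * 0.092 = 3.72232 kg/day

3.72232 kg/day


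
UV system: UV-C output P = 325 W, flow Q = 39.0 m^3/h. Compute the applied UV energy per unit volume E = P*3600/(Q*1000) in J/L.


Energy delivered per hour = 325 W * 3600 s = 1170000 J/h
Volume treated per hour = 39.0 m^3/h * 1000 = 39000 L/h
dose = 1170000 / 39000 = 30 J/L

30 J/L


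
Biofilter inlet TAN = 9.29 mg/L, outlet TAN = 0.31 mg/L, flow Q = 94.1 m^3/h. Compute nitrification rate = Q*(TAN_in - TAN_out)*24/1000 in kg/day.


Concentration drop: TAN_in - TAN_out = 9.29 - 0.31 = 8.98 mg/L
Hourly TAN removed = Q * dTAN = 94.1 m^3/h * 8.98 mg/L = 845.018 g/h  (m^3/h * mg/L = g/h)
Daily TAN removed = 845.018 * 24 = 20280.432 g/day
Convert to kg/day: 20280.432 / 1000 = 20.280432 kg/day

20.280432 kg/day


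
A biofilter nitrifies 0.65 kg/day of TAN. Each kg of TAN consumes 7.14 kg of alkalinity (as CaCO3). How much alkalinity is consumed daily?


Alkalinity factor: 7.14 kg CaCO3 consumed per kg TAN nitrified
alk = 0.65 kg TAN * 7.14 = 4.641 kg CaCO3/day

4.641 kg CaCO3/day


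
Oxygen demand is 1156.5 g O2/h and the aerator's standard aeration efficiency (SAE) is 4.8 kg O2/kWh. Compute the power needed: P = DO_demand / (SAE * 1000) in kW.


SAE in g O2/kWh = 4.8 * 1000 = 4800 g/kWh
P = DO_demand / SAE_g = 1156.5 / 4800 = 0.240937 kW

0.240937 kW


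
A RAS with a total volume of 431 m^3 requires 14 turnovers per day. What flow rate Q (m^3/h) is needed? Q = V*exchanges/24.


Daily recirculation volume = 431 m^3 * 14 = 6034 m^3/day
Flow rate Q = daily volume / 24 h = 6034 / 24 = 251.417 m^3/h

251.417 m^3/h


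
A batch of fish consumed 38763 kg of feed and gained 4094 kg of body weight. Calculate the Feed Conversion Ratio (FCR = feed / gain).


FCR = feed consumed / weight gained
FCR = 38763 kg / 4094 kg = 9.46825

9.46825


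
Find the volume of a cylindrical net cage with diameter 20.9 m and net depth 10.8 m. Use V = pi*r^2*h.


r = d/2 = 20.9/2 = 10.45 m
Base area = pi*r^2 = pi*10.45^2 = 343.06977 m^2
Volume = 343.06977 * 10.8 = 3705.15 m^3

3705.15 m^3


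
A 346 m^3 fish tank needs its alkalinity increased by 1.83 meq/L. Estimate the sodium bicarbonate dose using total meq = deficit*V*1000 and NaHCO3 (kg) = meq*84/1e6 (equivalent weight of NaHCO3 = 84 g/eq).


Tank volume in L = 346 m^3 * 1000 = 346000 L
Total meq required = 1.83 meq/L * 346000 L = 633180 meq
NaHCO3 mass = 633180 meq * 84 mg/meq / 1e6 = 53.1871 kg

53.1871 kg


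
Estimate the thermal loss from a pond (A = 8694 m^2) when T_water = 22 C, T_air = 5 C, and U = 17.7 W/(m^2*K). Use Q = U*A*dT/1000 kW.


Temperature difference dT = 22 - 5 = 17 K
Heat loss (W) = U * A * dT = 17.7 * 8694 * 17 = 2616024.6 W
Convert to kW: 2616024.6 / 1000 = 2616.0246 kW

2616.0246 kW


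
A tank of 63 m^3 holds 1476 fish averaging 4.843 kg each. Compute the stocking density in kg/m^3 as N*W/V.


Total biomass = 1476 fish * 4.843 kg = 7148.268 kg
Density = total biomass / volume = 7148.268 / 63 = 113.465 kg/m^3

113.465 kg/m^3


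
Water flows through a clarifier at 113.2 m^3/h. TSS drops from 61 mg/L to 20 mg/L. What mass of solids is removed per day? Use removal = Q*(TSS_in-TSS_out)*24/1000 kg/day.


Concentration drop: TSS_in - TSS_out = 61 - 20 = 41 mg/L
Hourly solids removed = Q * dTSS = 113.2 m^3/h * 41 mg/L = 4641.2 g/h  (m^3/h * mg/L = g/h)
Daily solids removed = 4641.2 * 24 = 111388.8 g/day
Convert g to kg: 111388.8 / 1000 = 111.3888 kg/day

111.3888 kg/day


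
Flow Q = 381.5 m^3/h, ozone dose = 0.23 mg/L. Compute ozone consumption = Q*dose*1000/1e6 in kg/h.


O3 demand (mg/h) = Q * dose * 1000 = 381.5 * 0.23 * 1000 = 87745 mg/h
Convert mg to kg: 87745 / 1e6 = 0.087745 kg/h

0.087745 kg/h


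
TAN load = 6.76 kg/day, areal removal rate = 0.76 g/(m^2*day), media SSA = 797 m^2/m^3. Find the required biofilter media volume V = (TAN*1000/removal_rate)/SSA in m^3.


A = 6.76*1000 / 0.76 = 8894.7368 m^2
V = 8894.7368 / 797 = 11.1603

11.1603 m^3


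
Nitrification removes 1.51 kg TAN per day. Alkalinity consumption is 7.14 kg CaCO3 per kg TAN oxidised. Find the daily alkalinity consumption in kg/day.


Alkalinity factor: 7.14 kg CaCO3 consumed per kg TAN nitrified
alk = 1.51 kg TAN * 7.14 = 10.7814 kg CaCO3/day

10.7814 kg CaCO3/day


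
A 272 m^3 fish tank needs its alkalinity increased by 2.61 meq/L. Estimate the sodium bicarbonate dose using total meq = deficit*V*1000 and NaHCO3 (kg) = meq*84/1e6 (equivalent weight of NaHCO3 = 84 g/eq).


Tank volume in L = 272 m^3 * 1000 = 272000 L
Total meq required = 2.61 meq/L * 272000 L = 709920 meq
NaHCO3 mass = 709920 meq * 84 mg/meq / 1e6 = 59.6333 kg

59.6333 kg


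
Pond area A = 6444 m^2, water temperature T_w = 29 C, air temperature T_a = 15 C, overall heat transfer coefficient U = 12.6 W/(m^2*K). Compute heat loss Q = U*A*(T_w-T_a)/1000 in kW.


Temperature difference dT = 29 - 15 = 14 K
Heat loss (W) = U * A * dT = 12.6 * 6444 * 14 = 1136721.6 W
Convert to kW: 1136721.6 / 1000 = 1136.7216 kW

1136.7216 kW


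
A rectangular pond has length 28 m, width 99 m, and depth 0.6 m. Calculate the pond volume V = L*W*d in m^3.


Base area = L * W = 28 * 99 = 2772 m^2
Volume = area * depth = 2772 * 0.6 = 1663.2 m^3

1663.2 m^3


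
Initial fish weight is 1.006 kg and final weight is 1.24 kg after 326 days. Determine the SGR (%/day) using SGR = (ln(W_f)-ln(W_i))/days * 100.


ln(W_f) = ln(1.24) = 0.21511138
ln(W_i) = ln(1.006) = 0.0059820717
ln(W_f) - ln(W_i) = 0.21511138 - 0.0059820717 = 0.20912931
SGR = 0.20912931 / 326 * 100 = 0.0641501 %/day

0.0641501 %/day


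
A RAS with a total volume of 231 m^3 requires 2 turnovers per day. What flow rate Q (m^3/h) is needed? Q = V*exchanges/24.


Daily recirculation volume = 231 m^3 * 2 = 462 m^3/day
Flow rate Q = daily volume / 24 h = 462 / 24 = 19.25 m^3/h

19.25 m^3/h


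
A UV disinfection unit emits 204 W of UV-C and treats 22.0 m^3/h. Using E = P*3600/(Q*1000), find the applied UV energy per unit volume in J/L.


Energy delivered per hour = 204 W * 3600 s = 734400 J/h
Volume treated per hour = 22.0 m^3/h * 1000 = 22000 L/h
dose = 734400 / 22000 = 33.3818 J/L

33.3818 J/L


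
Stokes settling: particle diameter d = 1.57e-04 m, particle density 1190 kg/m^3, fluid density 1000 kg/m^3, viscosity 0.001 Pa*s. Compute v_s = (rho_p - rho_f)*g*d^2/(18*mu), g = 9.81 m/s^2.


Density difference: rho_p - rho_f = 1190 - 1000 = 190 kg/m^3
d^2 = (1.57e-04)^2 = 2.4649e-08 m^2
Numerator = (rho_p - rho_f) * g * d^2 = 190 * 9.81 * 2.4649e-08 = 4.5943271e-05
Denominator = 18 * mu = 18 * 0.001 = 0.018
v_s = 4.5943271e-05 / 0.018 = 0.0025524 m/s
Check: Re = rho_f * v_s * d / mu = 1000 * 0.0025524 * 1.57e-04 / 0.001 = 0.401 < 1, so Stokes' law applies.

0.0025524 m/s


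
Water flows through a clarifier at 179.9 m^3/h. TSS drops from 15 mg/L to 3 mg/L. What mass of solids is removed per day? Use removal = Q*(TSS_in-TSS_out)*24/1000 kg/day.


Concentration drop: TSS_in - TSS_out = 15 - 3 = 12 mg/L
Hourly solids removed = Q * dTSS = 179.9 m^3/h * 12 mg/L = 2158.8 g/h  (m^3/h * mg/L = g/h)
Daily solids removed = 2158.8 * 24 = 51811.2 g/day
Convert g to kg: 51811.2 / 1000 = 51.8112 kg/day

51.8112 kg/day


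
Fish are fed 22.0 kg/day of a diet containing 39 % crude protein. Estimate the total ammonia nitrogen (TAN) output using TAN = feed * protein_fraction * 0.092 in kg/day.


Protein in feed = 22.0 * 39/100 = 8.58 kg/day
TAN = protein * 0.092 = 8.58 * 0.092 = 0.78936 kg/day

0.78936 kg/day


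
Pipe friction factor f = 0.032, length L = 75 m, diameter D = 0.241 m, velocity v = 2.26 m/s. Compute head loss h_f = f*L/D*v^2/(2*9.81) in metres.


v^2 = 2.26^2 = 5.1076 m^2/s^2
L/D = 75/0.241 = 311.20332
h_f = f*(L/D)*v^2/(2g) = 0.032 * 311.20332 * 5.1076 / 19.62 = 2.59246 m

2.59246 m


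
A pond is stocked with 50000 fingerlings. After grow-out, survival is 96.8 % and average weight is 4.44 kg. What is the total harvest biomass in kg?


Survivors = 50000 * 96.8/100 = 48400 fish
Harvest biomass = survivors * W_f = 48400 * 4.44 = 214896 kg

214896 kg


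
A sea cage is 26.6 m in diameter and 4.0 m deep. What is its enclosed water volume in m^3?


r = d/2 = 26.6/2 = 13.3 m
Base area = pi*r^2 = pi*13.3^2 = 555.71632 m^2
Volume = 555.71632 * 4.0 = 2222.87 m^3

2222.87 m^3


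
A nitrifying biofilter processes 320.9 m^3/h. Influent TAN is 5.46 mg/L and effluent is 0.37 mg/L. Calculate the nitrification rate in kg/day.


Concentration drop: TAN_in - TAN_out = 5.46 - 0.37 = 5.09 mg/L
Hourly TAN removed = Q * dTAN = 320.9 m^3/h * 5.09 mg/L = 1633.381 g/h  (m^3/h * mg/L = g/h)
Daily TAN removed = 1633.381 * 24 = 39201.144 g/day
Convert to kg/day: 39201.144 / 1000 = 39.201144 kg/day

39.201144 kg/day


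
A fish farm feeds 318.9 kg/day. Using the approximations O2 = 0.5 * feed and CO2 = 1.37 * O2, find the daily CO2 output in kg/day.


O2 = 318.9 * 0.5 = 159.45
CO2 = 159.45 * 1.37 = 218.4465

218.4465 kg/day


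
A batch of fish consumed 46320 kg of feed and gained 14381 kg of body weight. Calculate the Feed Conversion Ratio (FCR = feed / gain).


FCR = feed consumed / weight gained
FCR = 46320 kg / 14381 kg = 3.22092

3.22092


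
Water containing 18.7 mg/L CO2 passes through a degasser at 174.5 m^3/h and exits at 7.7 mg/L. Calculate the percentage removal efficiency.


CO2_out / CO2_in = 7.7 / 18.7 = 0.41176471
Fraction remaining = 0.41176471
efficiency = (1 - 0.41176471) * 100 = 58.8235 %

58.8235 %


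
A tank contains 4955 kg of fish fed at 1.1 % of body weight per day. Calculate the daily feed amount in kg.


Feeding rate fraction = 1.1% / 100 = 0.011
Daily feed = 4955 kg * 0.011 = 54.505 kg/day

54.505 kg/day


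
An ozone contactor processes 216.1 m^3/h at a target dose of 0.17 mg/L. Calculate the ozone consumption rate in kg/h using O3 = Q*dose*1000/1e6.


O3 demand (mg/h) = Q * dose * 1000 = 216.1 * 0.17 * 1000 = 36737 mg/h
Convert mg to kg: 36737 / 1e6 = 0.036737 kg/h

0.036737 kg/h


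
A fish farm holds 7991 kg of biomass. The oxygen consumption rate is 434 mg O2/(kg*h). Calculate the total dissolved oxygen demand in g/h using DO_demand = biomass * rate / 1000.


Total O2 consumption (mg/h) = 7991 kg * 434 mg/(kg*h) = 3468094 mg/h
Convert to g/h: 3468094 / 1000 = 3468.094 g/h

3468.094 g/h


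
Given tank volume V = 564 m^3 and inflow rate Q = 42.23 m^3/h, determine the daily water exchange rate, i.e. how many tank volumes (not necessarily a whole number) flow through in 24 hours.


Daily flow volume = 42.23 m^3/h * 24 h = 1013.52 m^3/day
Exchanges = daily flow / tank volume = 1013.52 / 564 = 1.79702 exchanges/day

1.79702 exchanges/day


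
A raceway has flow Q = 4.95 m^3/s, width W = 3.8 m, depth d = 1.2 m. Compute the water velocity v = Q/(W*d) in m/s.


Cross-sectional area = W * d = 3.8 * 1.2 = 4.56 m^2
Velocity = Q / A = 4.95 / 4.56 = 1.08553 m/s

1.08553 m/s


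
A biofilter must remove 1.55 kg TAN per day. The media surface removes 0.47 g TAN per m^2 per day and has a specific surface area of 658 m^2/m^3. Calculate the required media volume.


A = 1.55*1000 / 0.47 = 3297.8723 m^2
V = 3297.8723 / 658 = 5.01196

5.01196 m^3


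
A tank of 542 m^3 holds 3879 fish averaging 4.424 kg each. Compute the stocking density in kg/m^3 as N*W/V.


Total biomass = 3879 fish * 4.424 kg = 17160.696 kg
Density = total biomass / volume = 17160.696 / 542 = 31.6618 kg/m^3

31.6618 kg/m^3


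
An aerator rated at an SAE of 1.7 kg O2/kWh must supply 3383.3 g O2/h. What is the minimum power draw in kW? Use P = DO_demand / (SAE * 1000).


SAE in g O2/kWh = 1.7 * 1000 = 1700 g/kWh
P = DO_demand / SAE_g = 3383.3 / 1700 = 1.99018 kW

1.99018 kW


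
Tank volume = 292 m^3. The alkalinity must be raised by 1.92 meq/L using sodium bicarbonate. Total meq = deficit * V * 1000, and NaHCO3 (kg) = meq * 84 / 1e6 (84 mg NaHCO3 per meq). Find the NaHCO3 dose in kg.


Tank volume in L = 292 m^3 * 1000 = 292000 L
Total meq required = 1.92 meq/L * 292000 L = 560640 meq
NaHCO3 mass = 560640 meq * 84 mg/meq / 1e6 = 47.0938 kg

47.0938 kg


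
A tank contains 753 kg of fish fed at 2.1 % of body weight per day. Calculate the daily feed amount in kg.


Feeding rate fraction = 2.1% / 100 = 0.021
Daily feed = 753 kg * 0.021 = 15.813 kg/day

15.813 kg/day


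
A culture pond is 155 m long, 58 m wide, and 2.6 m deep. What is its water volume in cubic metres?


Base area = L * W = 155 * 58 = 8990 m^2
Volume = area * depth = 8990 * 2.6 = 23374 m^3

23374 m^3


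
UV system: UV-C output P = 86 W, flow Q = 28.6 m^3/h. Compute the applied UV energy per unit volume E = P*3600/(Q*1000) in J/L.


Energy delivered per hour = 86 W * 3600 s = 309600 J/h
Volume treated per hour = 28.6 m^3/h * 1000 = 28600 L/h
dose = 309600 / 28600 = 10.8252 J/L

10.8252 J/L


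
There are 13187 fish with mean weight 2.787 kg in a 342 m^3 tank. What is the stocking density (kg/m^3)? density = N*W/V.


Total biomass = 13187 fish * 2.787 kg = 36752.169 kg
Density = total biomass / volume = 36752.169 / 342 = 107.462 kg/m^3

107.462 kg/m^3


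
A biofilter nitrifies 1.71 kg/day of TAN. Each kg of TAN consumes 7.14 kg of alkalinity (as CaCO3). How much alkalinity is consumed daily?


Alkalinity factor: 7.14 kg CaCO3 consumed per kg TAN nitrified
alk = 1.71 kg TAN * 7.14 = 12.2094 kg CaCO3/day

12.2094 kg CaCO3/day


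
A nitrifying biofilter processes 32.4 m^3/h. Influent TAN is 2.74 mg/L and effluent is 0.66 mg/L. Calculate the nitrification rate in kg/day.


Concentration drop: TAN_in - TAN_out = 2.74 - 0.66 = 2.08 mg/L
Hourly TAN removed = Q * dTAN = 32.4 m^3/h * 2.08 mg/L = 67.392 g/h  (m^3/h * mg/L = g/h)
Daily TAN removed = 67.392 * 24 = 1617.408 g/day
Convert to kg/day: 1617.408 / 1000 = 1.617408 kg/day

1.617408 kg/day


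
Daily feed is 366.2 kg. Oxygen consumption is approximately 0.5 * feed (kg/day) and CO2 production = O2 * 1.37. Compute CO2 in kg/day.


O2 = 366.2 * 0.5 = 183.1
CO2 = 183.1 * 1.37 = 250.847

250.847 kg/day


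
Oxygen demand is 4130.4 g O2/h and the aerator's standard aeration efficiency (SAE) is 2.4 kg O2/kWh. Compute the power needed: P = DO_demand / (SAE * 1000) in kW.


SAE in g O2/kWh = 2.4 * 1000 = 2400 g/kWh
P = DO_demand / SAE_g = 4130.4 / 2400 = 1.721 kW

1.721 kW


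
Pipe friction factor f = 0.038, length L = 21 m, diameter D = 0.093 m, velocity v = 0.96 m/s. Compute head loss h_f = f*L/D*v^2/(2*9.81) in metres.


v^2 = 0.96^2 = 0.9216 m^2/s^2
L/D = 21/0.093 = 225.80645
h_f = f*(L/D)*v^2/(2g) = 0.038 * 225.80645 * 0.9216 / 19.62 = 0.403054 m

0.403054 m


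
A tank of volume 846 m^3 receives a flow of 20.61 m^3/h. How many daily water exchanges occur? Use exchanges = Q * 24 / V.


Daily flow volume = 20.61 m^3/h * 24 h = 494.64 m^3/day
Exchanges = daily flow / tank volume = 494.64 / 846 = 0.584681 exchanges/day

0.584681 exchanges/day


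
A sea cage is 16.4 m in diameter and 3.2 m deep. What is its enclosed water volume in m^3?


r = d/2 = 16.4/2 = 8.2 m
Base area = pi*r^2 = pi*8.2^2 = 211.24069 m^2
Volume = 211.24069 * 3.2 = 675.97 m^3

675.97 m^3


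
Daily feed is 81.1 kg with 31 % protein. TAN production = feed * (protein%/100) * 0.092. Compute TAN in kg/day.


Protein in feed = 81.1 * 31/100 = 25.141 kg/day
TAN = protein * 0.092 = 25.141 * 0.092 = 2.312972 kg/day

2.312972 kg/day


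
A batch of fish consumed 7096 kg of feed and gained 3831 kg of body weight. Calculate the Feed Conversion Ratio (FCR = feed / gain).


FCR = feed consumed / weight gained
FCR = 7096 kg / 3831 kg = 1.85226

1.85226


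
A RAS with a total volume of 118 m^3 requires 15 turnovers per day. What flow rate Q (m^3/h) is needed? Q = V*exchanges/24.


Daily recirculation volume = 118 m^3 * 15 = 1770 m^3/day
Flow rate Q = daily volume / 24 h = 1770 / 24 = 73.75 m^3/h

73.75 m^3/h


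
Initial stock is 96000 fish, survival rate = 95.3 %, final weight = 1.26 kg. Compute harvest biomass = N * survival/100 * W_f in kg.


Survivors = 96000 * 95.3/100 = 91488 fish
Harvest biomass = survivors * W_f = 91488 * 1.26 = 115274.88 kg

115274.88 kg


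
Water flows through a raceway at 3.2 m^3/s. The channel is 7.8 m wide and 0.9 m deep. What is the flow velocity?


Cross-sectional area = W * d = 7.8 * 0.9 = 7.02 m^2
Velocity = Q / A = 3.2 / 7.02 = 0.45584 m/s

0.45584 m/s


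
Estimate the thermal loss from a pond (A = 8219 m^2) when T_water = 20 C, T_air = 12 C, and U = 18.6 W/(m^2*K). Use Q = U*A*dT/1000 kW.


Temperature difference dT = 20 - 12 = 8 K
Heat loss (W) = U * A * dT = 18.6 * 8219 * 8 = 1222987.2 W
Convert to kW: 1222987.2 / 1000 = 1222.9872 kW

1222.9872 kW


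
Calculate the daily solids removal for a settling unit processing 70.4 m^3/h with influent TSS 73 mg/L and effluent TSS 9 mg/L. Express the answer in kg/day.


Concentration drop: TSS_in - TSS_out = 73 - 9 = 64 mg/L
Hourly solids removed = Q * dTSS = 70.4 m^3/h * 64 mg/L = 4505.6 g/h  (m^3/h * mg/L = g/h)
Daily solids removed = 4505.6 * 24 = 108134.4 g/day
Convert g to kg: 108134.4 / 1000 = 108.1344 kg/day

108.1344 kg/day


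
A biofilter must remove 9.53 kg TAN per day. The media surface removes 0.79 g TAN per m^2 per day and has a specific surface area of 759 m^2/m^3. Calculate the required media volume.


A = 9.53*1000 / 0.79 = 12063.291 m^2
V = 12063.291 / 759 = 15.8937

15.8937 m^3
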